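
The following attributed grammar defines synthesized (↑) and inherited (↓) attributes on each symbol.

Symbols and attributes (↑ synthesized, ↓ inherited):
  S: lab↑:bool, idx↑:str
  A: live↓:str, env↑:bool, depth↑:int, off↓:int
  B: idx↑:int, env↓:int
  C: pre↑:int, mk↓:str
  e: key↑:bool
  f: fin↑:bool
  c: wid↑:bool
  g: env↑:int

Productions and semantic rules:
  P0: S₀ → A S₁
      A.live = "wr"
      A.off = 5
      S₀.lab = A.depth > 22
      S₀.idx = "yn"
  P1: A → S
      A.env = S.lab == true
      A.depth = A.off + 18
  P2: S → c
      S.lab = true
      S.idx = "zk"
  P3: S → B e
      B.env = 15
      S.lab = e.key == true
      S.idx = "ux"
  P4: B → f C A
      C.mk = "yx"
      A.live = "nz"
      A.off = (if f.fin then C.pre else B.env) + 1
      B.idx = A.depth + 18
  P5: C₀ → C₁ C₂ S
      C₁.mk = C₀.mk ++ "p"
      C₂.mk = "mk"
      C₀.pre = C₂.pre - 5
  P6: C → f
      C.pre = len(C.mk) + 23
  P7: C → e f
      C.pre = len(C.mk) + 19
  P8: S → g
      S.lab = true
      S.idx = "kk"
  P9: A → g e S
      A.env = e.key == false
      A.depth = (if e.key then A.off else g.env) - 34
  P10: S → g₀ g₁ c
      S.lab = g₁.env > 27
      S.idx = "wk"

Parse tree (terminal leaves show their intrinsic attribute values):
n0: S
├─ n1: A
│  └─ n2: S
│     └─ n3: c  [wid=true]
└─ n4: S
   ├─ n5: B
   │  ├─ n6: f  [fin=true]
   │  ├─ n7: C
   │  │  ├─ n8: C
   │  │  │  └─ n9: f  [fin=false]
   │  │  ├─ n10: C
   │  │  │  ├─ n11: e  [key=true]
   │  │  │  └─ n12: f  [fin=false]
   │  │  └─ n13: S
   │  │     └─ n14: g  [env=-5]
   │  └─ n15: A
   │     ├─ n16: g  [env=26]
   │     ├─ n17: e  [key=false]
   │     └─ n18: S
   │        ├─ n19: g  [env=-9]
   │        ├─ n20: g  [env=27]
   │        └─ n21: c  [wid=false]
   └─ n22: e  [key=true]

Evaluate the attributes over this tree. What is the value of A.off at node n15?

1. n1.live = "wr"  ["wr"]
2. n1.off = 5  [5]
3. n3.wid = true  [terminal]
4. n2.lab = true  [true]
5. n2.idx = "zk"  ["zk"]
6. n1.env = true  [S.lab == true]
7. n1.depth = 23  [A.off + 18]
8. n5.env = 15  [15]
9. n6.fin = true  [terminal]
10. n7.mk = "yx"  ["yx"]
11. n8.mk = "yxp"  [C₀.mk ++ "p"]
12. n9.fin = false  [terminal]
13. n8.pre = 26  [len(C.mk) + 23]
14. n10.mk = "mk"  ["mk"]
15. n11.key = true  [terminal]
16. n12.fin = false  [terminal]
17. n10.pre = 21  [len(C.mk) + 19]
18. n14.env = -5  [terminal]
19. n13.lab = true  [true]
20. n13.idx = "kk"  ["kk"]
21. n7.pre = 16  [C₂.pre - 5]
22. n15.live = "nz"  ["nz"]
23. n15.off = 17  [(if f.fin then C.pre else B.env) + 1]
24. n16.env = 26  [terminal]
25. n17.key = false  [terminal]
26. n19.env = -9  [terminal]
27. n20.env = 27  [terminal]
28. n21.wid = false  [terminal]
29. n18.lab = false  [g₁.env > 27]
30. n18.idx = "wk"  ["wk"]
31. n15.env = true  [e.key == false]
32. n15.depth = -8  [(if e.key then A.off else g.env) - 34]
33. n5.idx = 10  [A.depth + 18]
34. n22.key = true  [terminal]
35. n4.lab = true  [e.key == true]
36. n4.idx = "ux"  ["ux"]
37. n0.lab = true  [A.depth > 22]
38. n0.idx = "yn"  ["yn"]

17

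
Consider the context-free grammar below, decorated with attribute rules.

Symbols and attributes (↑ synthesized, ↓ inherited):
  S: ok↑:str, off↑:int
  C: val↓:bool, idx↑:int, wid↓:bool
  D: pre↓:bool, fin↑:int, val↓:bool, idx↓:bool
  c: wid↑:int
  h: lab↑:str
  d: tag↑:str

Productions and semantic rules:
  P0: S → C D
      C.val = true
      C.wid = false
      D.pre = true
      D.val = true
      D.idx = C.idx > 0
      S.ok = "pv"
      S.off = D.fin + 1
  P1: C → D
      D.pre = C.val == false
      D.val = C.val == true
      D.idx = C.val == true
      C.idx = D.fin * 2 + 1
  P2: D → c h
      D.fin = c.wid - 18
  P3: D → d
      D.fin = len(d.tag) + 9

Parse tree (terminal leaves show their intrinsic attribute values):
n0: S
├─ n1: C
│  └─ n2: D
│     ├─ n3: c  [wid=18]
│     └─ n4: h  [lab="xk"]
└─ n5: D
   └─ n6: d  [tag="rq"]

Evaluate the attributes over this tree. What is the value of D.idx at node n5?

1. n1.val = true  [true]
2. n1.wid = false  [false]
3. n2.pre = false  [C.val == false]
4. n2.val = true  [C.val == true]
5. n2.idx = true  [C.val == true]
6. n3.wid = 18  [terminal]
7. n4.lab = "xk"  [terminal]
8. n2.fin = 0  [c.wid - 18]
9. n1.idx = 1  [D.fin * 2 + 1]
10. n5.pre = true  [true]
11. n5.val = true  [true]
12. n5.idx = true  [C.idx > 0]
13. n6.tag = "rq"  [terminal]
14. n5.fin = 11  [len(d.tag) + 9]
15. n0.ok = "pv"  ["pv"]
16. n0.off = 12  [D.fin + 1]

true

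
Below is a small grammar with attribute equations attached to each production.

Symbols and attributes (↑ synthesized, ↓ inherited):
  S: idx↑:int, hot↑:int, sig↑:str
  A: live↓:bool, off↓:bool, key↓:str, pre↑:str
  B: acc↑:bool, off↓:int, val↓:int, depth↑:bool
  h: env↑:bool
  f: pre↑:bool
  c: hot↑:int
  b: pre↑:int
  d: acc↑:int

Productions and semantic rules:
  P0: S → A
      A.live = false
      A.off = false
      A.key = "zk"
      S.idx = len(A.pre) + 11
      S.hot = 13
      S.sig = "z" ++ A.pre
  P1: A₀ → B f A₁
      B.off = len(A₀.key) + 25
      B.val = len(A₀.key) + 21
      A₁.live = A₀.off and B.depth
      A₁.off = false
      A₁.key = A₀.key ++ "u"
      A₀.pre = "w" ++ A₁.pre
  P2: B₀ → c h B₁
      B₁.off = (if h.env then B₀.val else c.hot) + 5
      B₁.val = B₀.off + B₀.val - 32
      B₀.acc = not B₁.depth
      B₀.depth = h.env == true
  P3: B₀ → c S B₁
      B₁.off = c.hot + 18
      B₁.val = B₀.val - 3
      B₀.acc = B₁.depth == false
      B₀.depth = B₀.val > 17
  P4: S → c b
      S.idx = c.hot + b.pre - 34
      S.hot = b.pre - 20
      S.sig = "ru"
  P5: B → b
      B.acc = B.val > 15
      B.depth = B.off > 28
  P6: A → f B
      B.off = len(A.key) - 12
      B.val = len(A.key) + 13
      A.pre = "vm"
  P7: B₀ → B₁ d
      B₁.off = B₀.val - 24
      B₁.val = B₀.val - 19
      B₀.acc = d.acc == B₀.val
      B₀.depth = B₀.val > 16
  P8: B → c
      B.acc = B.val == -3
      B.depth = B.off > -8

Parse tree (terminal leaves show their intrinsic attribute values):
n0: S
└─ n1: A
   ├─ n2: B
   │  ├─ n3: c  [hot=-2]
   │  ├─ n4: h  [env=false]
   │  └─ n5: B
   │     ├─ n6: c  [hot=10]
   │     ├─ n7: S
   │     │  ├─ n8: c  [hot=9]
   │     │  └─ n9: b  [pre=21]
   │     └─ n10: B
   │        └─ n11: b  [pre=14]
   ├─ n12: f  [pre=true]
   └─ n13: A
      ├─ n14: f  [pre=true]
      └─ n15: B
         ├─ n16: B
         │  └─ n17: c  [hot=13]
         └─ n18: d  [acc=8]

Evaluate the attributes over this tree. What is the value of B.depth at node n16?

1. n1.live = false  [false]
2. n1.off = false  [false]
3. n1.key = "zk"  ["zk"]
4. n2.off = 27  [len(A₀.key) + 25]
5. n2.val = 23  [len(A₀.key) + 21]
6. n3.hot = -2  [terminal]
7. n4.env = false  [terminal]
8. n5.off = 3  [(if h.env then B₀.val else c.hot) + 5]
9. n5.val = 18  [B₀.off + B₀.val - 32]
10. n6.hot = 10  [terminal]
11. n8.hot = 9  [terminal]
12. n9.pre = 21  [terminal]
13. n7.idx = -4  [c.hot + b.pre - 34]
14. n7.hot = 1  [b.pre - 20]
15. n7.sig = "ru"  ["ru"]
16. n10.off = 28  [c.hot + 18]
17. n10.val = 15  [B₀.val - 3]
18. n11.pre = 14  [terminal]
19. n10.acc = false  [B.val > 15]
20. n10.depth = false  [B.off > 28]
21. n5.acc = true  [B₁.depth == false]
22. n5.depth = true  [B₀.val > 17]
23. n2.acc = false  [not B₁.depth]
24. n2.depth = false  [h.env == true]
25. n12.pre = true  [terminal]
26. n13.live = false  [A₀.off and B.depth]
27. n13.off = false  [false]
28. n13.key = "zku"  [A₀.key ++ "u"]
29. n14.pre = true  [terminal]
30. n15.off = -9  [len(A.key) - 12]
31. n15.val = 16  [len(A.key) + 13]
32. n16.off = -8  [B₀.val - 24]
33. n16.val = -3  [B₀.val - 19]
34. n17.hot = 13  [terminal]
35. n16.acc = true  [B.val == -3]
36. n16.depth = false  [B.off > -8]
37. n18.acc = 8  [terminal]
38. n15.acc = false  [d.acc == B₀.val]
39. n15.depth = false  [B₀.val > 16]
40. n13.pre = "vm"  ["vm"]
41. n1.pre = "wvm"  ["w" ++ A₁.pre]
42. n0.idx = 14  [len(A.pre) + 11]
43. n0.hot = 13  [13]
44. n0.sig = "zwvm"  ["z" ++ A.pre]

false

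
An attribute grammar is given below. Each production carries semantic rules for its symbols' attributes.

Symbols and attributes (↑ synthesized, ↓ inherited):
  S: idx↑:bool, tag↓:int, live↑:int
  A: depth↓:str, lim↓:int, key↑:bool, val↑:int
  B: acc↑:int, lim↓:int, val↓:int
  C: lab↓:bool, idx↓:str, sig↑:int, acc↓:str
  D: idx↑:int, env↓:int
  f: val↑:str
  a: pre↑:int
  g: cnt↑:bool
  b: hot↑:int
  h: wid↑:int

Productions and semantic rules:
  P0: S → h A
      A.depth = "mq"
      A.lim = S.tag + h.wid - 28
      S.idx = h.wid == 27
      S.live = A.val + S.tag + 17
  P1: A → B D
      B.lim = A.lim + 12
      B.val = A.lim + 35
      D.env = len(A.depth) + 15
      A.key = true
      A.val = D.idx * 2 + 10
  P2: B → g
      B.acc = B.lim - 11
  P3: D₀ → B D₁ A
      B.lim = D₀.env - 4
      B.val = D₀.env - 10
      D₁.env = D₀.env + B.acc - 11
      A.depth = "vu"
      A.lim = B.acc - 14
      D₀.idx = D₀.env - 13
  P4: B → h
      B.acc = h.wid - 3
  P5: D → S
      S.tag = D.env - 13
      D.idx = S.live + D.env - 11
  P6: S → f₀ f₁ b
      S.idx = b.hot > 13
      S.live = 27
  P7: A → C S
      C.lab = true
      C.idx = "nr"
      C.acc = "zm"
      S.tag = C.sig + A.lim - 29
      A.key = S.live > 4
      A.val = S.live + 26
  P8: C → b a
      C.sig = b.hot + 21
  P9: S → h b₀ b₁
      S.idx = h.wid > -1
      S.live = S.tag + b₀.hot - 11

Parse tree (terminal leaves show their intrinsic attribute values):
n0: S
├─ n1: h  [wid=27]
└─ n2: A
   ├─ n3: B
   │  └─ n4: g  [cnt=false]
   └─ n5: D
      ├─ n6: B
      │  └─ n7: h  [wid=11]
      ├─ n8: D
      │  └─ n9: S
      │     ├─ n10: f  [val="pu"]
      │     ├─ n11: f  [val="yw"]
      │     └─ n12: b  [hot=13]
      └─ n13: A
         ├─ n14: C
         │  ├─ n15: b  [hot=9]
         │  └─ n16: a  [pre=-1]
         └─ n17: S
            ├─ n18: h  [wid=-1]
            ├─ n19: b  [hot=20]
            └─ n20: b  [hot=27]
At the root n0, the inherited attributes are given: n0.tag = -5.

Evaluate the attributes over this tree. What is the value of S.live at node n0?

1. n0.tag = -5  [given at root]
2. n1.wid = 27  [terminal]
3. n2.depth = "mq"  ["mq"]
4. n2.lim = -6  [S.tag + h.wid - 28]
5. n3.lim = 6  [A.lim + 12]
6. n3.val = 29  [A.lim + 35]
7. n4.cnt = false  [terminal]
8. n3.acc = -5  [B.lim - 11]
9. n5.env = 17  [len(A.depth) + 15]
10. n6.lim = 13  [D₀.env - 4]
11. n6.val = 7  [D₀.env - 10]
12. n7.wid = 11  [terminal]
13. n6.acc = 8  [h.wid - 3]
14. n8.env = 14  [D₀.env + B.acc - 11]
15. n9.tag = 1  [D.env - 13]
16. n10.val = "pu"  [terminal]
17. n11.val = "yw"  [terminal]
18. n12.hot = 13  [terminal]
19. n9.idx = false  [b.hot > 13]
20. n9.live = 27  [27]
21. n8.idx = 30  [S.live + D.env - 11]
22. n13.depth = "vu"  ["vu"]
23. n13.lim = -6  [B.acc - 14]
24. n14.lab = true  [true]
25. n14.idx = "nr"  ["nr"]
26. n14.acc = "zm"  ["zm"]
27. n15.hot = 9  [terminal]
28. n16.pre = -1  [terminal]
29. n14.sig = 30  [b.hot + 21]
30. n17.tag = -5  [C.sig + A.lim - 29]
31. n18.wid = -1  [terminal]
32. n19.hot = 20  [terminal]
33. n20.hot = 27  [terminal]
34. n17.idx = false  [h.wid > -1]
35. n17.live = 4  [S.tag + b₀.hot - 11]
36. n13.key = false  [S.live > 4]
37. n13.val = 30  [S.live + 26]
38. n5.idx = 4  [D₀.env - 13]
39. n2.key = true  [true]
40. n2.val = 18  [D.idx * 2 + 10]
41. n0.idx = true  [h.wid == 27]
42. n0.live = 30  [A.val + S.tag + 17]

30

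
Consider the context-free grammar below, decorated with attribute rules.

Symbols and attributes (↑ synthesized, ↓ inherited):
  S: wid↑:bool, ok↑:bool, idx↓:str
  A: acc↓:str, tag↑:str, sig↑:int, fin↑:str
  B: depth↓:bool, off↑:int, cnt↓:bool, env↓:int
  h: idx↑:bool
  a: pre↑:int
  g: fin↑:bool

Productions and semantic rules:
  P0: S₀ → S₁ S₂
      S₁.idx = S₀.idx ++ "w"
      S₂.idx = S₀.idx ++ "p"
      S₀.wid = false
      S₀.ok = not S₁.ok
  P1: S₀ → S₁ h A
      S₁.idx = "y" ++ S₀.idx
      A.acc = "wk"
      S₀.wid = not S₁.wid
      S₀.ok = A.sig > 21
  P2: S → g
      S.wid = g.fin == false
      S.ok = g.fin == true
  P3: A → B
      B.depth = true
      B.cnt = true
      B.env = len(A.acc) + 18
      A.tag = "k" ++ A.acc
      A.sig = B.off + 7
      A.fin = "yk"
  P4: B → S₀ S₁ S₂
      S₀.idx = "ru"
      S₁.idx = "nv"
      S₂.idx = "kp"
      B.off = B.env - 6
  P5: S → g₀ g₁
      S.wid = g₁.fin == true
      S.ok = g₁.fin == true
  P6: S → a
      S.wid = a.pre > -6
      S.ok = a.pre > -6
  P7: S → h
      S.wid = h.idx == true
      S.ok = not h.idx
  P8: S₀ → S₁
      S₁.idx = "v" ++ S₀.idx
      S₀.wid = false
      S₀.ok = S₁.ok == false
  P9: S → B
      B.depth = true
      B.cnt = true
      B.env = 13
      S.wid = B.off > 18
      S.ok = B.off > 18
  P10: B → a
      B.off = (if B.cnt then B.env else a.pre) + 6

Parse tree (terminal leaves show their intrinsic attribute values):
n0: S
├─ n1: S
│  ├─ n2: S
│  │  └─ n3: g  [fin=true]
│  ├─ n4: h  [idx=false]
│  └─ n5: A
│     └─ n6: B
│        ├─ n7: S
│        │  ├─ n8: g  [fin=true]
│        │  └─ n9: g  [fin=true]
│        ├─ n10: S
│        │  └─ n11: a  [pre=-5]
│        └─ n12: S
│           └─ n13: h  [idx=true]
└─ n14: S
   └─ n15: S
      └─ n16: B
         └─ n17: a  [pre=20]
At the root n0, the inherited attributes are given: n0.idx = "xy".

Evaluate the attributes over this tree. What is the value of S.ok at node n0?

1. n0.idx = "xy"  [given at root]
2. n1.idx = "xyw"  [S₀.idx ++ "w"]
3. n2.idx = "yxyw"  ["y" ++ S₀.idx]
4. n3.fin = true  [terminal]
5. n2.wid = false  [g.fin == false]
6. n2.ok = true  [g.fin == true]
7. n4.idx = false  [terminal]
8. n5.acc = "wk"  ["wk"]
9. n6.depth = true  [true]
10. n6.cnt = true  [true]
11. n6.env = 20  [len(A.acc) + 18]
12. n7.idx = "ru"  ["ru"]
13. n8.fin = true  [terminal]
14. n9.fin = true  [terminal]
15. n7.wid = true  [g₁.fin == true]
16. n7.ok = true  [g₁.fin == true]
17. n10.idx = "nv"  ["nv"]
18. n11.pre = -5  [terminal]
19. n10.wid = true  [a.pre > -6]
20. n10.ok = true  [a.pre > -6]
21. n12.idx = "kp"  ["kp"]
22. n13.idx = true  [terminal]
23. n12.wid = true  [h.idx == true]
24. n12.ok = false  [not h.idx]
25. n6.off = 14  [B.env - 6]
26. n5.tag = "kwk"  ["k" ++ A.acc]
27. n5.sig = 21  [B.off + 7]
28. n5.fin = "yk"  ["yk"]
29. n1.wid = true  [not S₁.wid]
30. n1.ok = false  [A.sig > 21]
31. n14.idx = "xyp"  [S₀.idx ++ "p"]
32. n15.idx = "vxyp"  ["v" ++ S₀.idx]
33. n16.depth = true  [true]
34. n16.cnt = true  [true]
35. n16.env = 13  [13]
36. n17.pre = 20  [terminal]
37. n16.off = 19  [(if B.cnt then B.env else a.pre) + 6]
38. n15.wid = true  [B.off > 18]
39. n15.ok = true  [B.off > 18]
40. n14.wid = false  [false]
41. n14.ok = false  [S₁.ok == false]
42. n0.wid = false  [false]
43. n0.ok = true  [not S₁.ok]

true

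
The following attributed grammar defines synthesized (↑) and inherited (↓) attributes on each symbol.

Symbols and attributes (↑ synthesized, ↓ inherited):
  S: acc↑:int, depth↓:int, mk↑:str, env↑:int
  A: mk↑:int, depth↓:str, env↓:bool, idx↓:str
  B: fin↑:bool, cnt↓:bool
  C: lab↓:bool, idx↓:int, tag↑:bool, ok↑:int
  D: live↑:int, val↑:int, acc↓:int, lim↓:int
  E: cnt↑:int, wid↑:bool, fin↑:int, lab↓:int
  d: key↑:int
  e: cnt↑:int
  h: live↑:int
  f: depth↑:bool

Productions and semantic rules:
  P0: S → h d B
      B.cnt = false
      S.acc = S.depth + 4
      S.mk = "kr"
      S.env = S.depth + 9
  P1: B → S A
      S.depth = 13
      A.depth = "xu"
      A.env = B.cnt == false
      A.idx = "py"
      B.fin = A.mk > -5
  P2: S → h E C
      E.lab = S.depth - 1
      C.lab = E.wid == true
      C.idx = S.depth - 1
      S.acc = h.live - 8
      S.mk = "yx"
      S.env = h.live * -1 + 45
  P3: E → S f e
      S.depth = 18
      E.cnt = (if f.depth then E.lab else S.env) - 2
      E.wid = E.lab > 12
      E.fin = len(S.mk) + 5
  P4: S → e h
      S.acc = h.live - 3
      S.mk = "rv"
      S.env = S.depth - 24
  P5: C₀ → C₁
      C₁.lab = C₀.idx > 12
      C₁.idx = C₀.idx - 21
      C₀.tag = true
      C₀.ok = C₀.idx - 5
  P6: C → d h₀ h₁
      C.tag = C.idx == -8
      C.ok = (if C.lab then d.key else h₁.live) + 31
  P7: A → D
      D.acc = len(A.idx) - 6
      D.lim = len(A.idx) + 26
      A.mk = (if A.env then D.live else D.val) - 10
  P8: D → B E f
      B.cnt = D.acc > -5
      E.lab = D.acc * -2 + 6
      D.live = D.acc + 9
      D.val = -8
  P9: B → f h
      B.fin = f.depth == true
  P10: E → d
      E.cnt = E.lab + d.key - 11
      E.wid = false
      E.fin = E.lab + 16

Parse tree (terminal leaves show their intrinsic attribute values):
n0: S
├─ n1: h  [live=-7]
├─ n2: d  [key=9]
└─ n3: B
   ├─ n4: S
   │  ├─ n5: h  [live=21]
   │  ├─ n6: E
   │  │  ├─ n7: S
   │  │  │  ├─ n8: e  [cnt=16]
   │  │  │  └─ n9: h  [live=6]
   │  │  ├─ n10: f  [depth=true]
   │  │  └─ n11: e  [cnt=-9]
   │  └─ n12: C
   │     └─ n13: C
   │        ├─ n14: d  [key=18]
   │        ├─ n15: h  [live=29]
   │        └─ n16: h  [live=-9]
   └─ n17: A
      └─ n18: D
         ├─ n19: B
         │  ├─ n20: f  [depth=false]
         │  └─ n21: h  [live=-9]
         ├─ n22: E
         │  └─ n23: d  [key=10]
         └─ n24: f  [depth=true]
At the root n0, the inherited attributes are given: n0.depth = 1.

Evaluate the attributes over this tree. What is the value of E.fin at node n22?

30

1. n0.depth = 1  [given at root]
2. n1.live = -7  [terminal]
3. n2.key = 9  [terminal]
4. n3.cnt = false  [false]
5. n4.depth = 13  [13]
6. n5.live = 21  [terminal]
7. n6.lab = 12  [S.depth - 1]
8. n7.depth = 18  [18]
9. n8.cnt = 16  [terminal]
10. n9.live = 6  [terminal]
11. n7.acc = 3  [h.live - 3]
12. n7.mk = "rv"  ["rv"]
13. n7.env = -6  [S.depth - 24]
14. n10.depth = true  [terminal]
15. n11.cnt = -9  [terminal]
16. n6.cnt = 10  [(if f.depth then E.lab else S.env) - 2]
17. n6.wid = false  [E.lab > 12]
18. n6.fin = 7  [len(S.mk) + 5]
19. n12.lab = false  [E.wid == true]
20. n12.idx = 12  [S.depth - 1]
21. n13.lab = false  [C₀.idx > 12]
22. n13.idx = -9  [C₀.idx - 21]
23. n14.key = 18  [terminal]
24. n15.live = 29  [terminal]
25. n16.live = -9  [terminal]
26. n13.tag = false  [C.idx == -8]
27. n13.ok = 22  [(if C.lab then d.key else h₁.live) + 31]
28. n12.tag = true  [true]
29. n12.ok = 7  [C₀.idx - 5]
30. n4.acc = 13  [h.live - 8]
31. n4.mk = "yx"  ["yx"]
32. n4.env = 24  [h.live * -1 + 45]
33. n17.depth = "xu"  ["xu"]
34. n17.env = true  [B.cnt == false]
35. n17.idx = "py"  ["py"]
36. n18.acc = -4  [len(A.idx) - 6]
37. n18.lim = 28  [len(A.idx) + 26]
38. n19.cnt = true  [D.acc > -5]
39. n20.depth = false  [terminal]
40. n21.live = -9  [terminal]
41. n19.fin = false  [f.depth == true]
42. n22.lab = 14  [D.acc * -2 + 6]
43. n23.key = 10  [terminal]
44. n22.cnt = 13  [E.lab + d.key - 11]
45. n22.wid = false  [false]
46. n22.fin = 30  [E.lab + 16]
47. n24.depth = true  [terminal]
48. n18.live = 5  [D.acc + 9]
49. n18.val = -8  [-8]
50. n17.mk = -5  [(if A.env then D.live else D.val) - 10]
51. n3.fin = false  [A.mk > -5]
52. n0.acc = 5  [S.depth + 4]
53. n0.mk = "kr"  ["kr"]
54. n0.env = 10  [S.depth + 9]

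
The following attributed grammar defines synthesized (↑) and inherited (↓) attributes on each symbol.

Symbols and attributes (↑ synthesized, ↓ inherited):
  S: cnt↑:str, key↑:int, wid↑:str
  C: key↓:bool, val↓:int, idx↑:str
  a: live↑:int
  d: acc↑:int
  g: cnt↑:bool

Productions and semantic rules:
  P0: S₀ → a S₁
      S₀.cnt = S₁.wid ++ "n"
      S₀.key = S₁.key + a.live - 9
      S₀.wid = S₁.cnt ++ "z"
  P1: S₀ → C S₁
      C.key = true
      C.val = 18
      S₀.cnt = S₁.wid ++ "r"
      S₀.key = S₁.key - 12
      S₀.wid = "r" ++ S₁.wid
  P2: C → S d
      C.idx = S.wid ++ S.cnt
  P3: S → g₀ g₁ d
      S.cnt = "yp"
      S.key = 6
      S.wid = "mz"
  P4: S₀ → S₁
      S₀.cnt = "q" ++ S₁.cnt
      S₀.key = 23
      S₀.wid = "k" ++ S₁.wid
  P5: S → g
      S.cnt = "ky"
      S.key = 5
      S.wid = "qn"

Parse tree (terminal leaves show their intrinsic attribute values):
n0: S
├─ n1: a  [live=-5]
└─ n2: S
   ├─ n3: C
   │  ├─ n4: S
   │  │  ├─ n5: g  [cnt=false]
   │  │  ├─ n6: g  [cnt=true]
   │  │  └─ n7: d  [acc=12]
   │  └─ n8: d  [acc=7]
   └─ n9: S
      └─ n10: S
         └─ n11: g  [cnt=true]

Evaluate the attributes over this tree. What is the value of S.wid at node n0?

1. n1.live = -5  [terminal]
2. n3.key = true  [true]
3. n3.val = 18  [18]
4. n5.cnt = false  [terminal]
5. n6.cnt = true  [terminal]
6. n7.acc = 12  [terminal]
7. n4.cnt = "yp"  ["yp"]
8. n4.key = 6  [6]
9. n4.wid = "mz"  ["mz"]
10. n8.acc = 7  [terminal]
11. n3.idx = "mzyp"  [S.wid ++ S.cnt]
12. n11.cnt = true  [terminal]
13. n10.cnt = "ky"  ["ky"]
14. n10.key = 5  [5]
15. n10.wid = "qn"  ["qn"]
16. n9.cnt = "qky"  ["q" ++ S₁.cnt]
17. n9.key = 23  [23]
18. n9.wid = "kqn"  ["k" ++ S₁.wid]
19. n2.cnt = "kqnr"  [S₁.wid ++ "r"]
20. n2.key = 11  [S₁.key - 12]
21. n2.wid = "rkqn"  ["r" ++ S₁.wid]
22. n0.cnt = "rkqnn"  [S₁.wid ++ "n"]
23. n0.key = -3  [S₁.key + a.live - 9]
24. n0.wid = "kqnrz"  [S₁.cnt ++ "z"]

"kqnrz"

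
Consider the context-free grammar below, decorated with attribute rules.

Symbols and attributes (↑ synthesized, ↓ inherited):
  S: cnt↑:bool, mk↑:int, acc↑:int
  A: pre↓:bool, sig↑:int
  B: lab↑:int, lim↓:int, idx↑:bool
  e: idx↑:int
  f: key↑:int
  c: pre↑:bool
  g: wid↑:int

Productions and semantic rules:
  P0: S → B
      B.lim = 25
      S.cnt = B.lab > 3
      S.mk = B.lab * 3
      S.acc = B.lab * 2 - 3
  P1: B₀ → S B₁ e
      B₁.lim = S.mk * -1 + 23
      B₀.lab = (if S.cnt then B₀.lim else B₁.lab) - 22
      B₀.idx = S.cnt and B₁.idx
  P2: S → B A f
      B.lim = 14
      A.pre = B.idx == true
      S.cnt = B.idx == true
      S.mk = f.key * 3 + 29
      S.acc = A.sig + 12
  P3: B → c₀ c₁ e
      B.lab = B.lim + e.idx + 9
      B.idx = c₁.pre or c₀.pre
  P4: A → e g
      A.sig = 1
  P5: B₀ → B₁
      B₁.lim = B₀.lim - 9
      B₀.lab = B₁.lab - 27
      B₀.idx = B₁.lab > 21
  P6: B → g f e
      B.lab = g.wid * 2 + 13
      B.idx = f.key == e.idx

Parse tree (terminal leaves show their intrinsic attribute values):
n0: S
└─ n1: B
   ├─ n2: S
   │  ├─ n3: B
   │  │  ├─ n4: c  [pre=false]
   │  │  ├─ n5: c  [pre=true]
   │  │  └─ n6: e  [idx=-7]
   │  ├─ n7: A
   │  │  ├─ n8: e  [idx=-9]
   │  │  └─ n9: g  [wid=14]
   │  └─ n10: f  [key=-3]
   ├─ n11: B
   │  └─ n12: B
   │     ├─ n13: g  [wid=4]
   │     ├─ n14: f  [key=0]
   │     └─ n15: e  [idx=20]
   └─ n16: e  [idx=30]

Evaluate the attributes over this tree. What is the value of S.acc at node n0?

3

1. n1.lim = 25  [25]
2. n3.lim = 14  [14]
3. n4.pre = false  [terminal]
4. n5.pre = true  [terminal]
5. n6.idx = -7  [terminal]
6. n3.lab = 16  [B.lim + e.idx + 9]
7. n3.idx = true  [c₁.pre or c₀.pre]
8. n7.pre = true  [B.idx == true]
9. n8.idx = -9  [terminal]
10. n9.wid = 14  [terminal]
11. n7.sig = 1  [1]
12. n10.key = -3  [terminal]
13. n2.cnt = true  [B.idx == true]
14. n2.mk = 20  [f.key * 3 + 29]
15. n2.acc = 13  [A.sig + 12]
16. n11.lim = 3  [S.mk * -1 + 23]
17. n12.lim = -6  [B₀.lim - 9]
18. n13.wid = 4  [terminal]
19. n14.key = 0  [terminal]
20. n15.idx = 20  [terminal]
21. n12.lab = 21  [g.wid * 2 + 13]
22. n12.idx = false  [f.key == e.idx]
23. n11.lab = -6  [B₁.lab - 27]
24. n11.idx = false  [B₁.lab > 21]
25. n16.idx = 30  [terminal]
26. n1.lab = 3  [(if S.cnt then B₀.lim else B₁.lab) - 22]
27. n1.idx = false  [S.cnt and B₁.idx]
28. n0.cnt = false  [B.lab > 3]
29. n0.mk = 9  [B.lab * 3]
30. n0.acc = 3  [B.lab * 2 - 3]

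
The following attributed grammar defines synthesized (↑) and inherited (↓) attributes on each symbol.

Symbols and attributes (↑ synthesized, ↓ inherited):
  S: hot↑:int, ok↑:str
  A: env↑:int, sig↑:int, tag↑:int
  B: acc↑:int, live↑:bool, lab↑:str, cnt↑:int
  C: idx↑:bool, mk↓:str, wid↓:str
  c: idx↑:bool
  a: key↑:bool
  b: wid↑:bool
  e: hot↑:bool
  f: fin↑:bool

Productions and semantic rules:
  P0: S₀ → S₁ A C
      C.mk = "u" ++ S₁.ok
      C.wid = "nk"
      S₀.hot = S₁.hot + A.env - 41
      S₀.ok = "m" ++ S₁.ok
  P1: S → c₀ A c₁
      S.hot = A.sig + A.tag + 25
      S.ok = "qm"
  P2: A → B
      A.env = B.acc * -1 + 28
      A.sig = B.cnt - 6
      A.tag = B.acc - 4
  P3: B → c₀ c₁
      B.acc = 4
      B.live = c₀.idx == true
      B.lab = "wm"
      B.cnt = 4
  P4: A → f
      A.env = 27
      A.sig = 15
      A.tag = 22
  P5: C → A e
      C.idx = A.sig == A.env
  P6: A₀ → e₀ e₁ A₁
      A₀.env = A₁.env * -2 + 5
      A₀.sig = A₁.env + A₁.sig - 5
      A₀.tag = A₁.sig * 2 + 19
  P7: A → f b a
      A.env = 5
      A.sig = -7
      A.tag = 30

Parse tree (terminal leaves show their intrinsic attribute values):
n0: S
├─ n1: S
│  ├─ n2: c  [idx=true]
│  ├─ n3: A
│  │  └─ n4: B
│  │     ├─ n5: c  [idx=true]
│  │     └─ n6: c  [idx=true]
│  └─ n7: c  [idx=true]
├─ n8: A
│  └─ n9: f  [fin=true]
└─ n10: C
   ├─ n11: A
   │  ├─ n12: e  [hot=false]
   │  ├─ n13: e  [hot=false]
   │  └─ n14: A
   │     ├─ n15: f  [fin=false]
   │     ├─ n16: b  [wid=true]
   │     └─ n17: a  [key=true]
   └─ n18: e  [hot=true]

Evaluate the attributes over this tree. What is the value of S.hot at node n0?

1. n2.idx = true  [terminal]
2. n5.idx = true  [terminal]
3. n6.idx = true  [terminal]
4. n4.acc = 4  [4]
5. n4.live = true  [c₀.idx == true]
6. n4.lab = "wm"  ["wm"]
7. n4.cnt = 4  [4]
8. n3.env = 24  [B.acc * -1 + 28]
9. n3.sig = -2  [B.cnt - 6]
10. n3.tag = 0  [B.acc - 4]
11. n7.idx = true  [terminal]
12. n1.hot = 23  [A.sig + A.tag + 25]
13. n1.ok = "qm"  ["qm"]
14. n9.fin = true  [terminal]
15. n8.env = 27  [27]
16. n8.sig = 15  [15]
17. n8.tag = 22  [22]
18. n10.mk = "uqm"  ["u" ++ S₁.ok]
19. n10.wid = "nk"  ["nk"]
20. n12.hot = false  [terminal]
21. n13.hot = false  [terminal]
22. n15.fin = false  [terminal]
23. n16.wid = true  [terminal]
24. n17.key = true  [terminal]
25. n14.env = 5  [5]
26. n14.sig = -7  [-7]
27. n14.tag = 30  [30]
28. n11.env = -5  [A₁.env * -2 + 5]
29. n11.sig = -7  [A₁.env + A₁.sig - 5]
30. n11.tag = 5  [A₁.sig * 2 + 19]
31. n18.hot = true  [terminal]
32. n10.idx = false  [A.sig == A.env]
33. n0.hot = 9  [S₁.hot + A.env - 41]
34. n0.ok = "mqm"  ["m" ++ S₁.ok]

9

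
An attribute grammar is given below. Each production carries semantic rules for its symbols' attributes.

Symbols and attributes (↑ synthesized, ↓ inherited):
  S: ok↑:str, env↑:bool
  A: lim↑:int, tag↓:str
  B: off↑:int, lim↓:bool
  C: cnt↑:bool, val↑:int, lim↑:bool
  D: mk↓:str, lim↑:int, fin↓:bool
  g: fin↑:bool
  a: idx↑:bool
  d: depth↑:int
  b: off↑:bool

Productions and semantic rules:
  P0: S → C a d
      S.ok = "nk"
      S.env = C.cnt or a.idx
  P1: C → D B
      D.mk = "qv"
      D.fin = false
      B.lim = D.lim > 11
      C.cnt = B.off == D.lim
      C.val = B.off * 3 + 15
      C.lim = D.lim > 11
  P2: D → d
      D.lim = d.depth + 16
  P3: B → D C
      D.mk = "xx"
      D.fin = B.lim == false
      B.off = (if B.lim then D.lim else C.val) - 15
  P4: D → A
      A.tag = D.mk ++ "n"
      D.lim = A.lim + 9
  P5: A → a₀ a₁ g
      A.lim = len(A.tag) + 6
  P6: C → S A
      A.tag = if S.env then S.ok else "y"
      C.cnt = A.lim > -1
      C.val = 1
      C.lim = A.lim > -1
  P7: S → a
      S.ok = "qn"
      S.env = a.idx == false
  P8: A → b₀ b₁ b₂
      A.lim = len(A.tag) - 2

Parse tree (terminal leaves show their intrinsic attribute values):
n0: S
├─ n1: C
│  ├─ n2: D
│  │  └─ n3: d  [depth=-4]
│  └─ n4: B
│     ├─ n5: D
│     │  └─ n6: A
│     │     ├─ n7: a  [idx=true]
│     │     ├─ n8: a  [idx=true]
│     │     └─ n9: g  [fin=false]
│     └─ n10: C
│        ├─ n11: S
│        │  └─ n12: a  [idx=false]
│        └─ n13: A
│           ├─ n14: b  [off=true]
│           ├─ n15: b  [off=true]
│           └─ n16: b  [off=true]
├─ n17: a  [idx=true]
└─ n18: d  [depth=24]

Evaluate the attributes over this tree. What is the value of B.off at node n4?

3

1. n2.mk = "qv"  ["qv"]
2. n2.fin = false  [false]
3. n3.depth = -4  [terminal]
4. n2.lim = 12  [d.depth + 16]
5. n4.lim = true  [D.lim > 11]
6. n5.mk = "xx"  ["xx"]
7. n5.fin = false  [B.lim == false]
8. n6.tag = "xxn"  [D.mk ++ "n"]
9. n7.idx = true  [terminal]
10. n8.idx = true  [terminal]
11. n9.fin = false  [terminal]
12. n6.lim = 9  [len(A.tag) + 6]
13. n5.lim = 18  [A.lim + 9]
14. n12.idx = false  [terminal]
15. n11.ok = "qn"  ["qn"]
16. n11.env = true  [a.idx == false]
17. n13.tag = "qn"  [if S.env then S.ok else "y"]
18. n14.off = true  [terminal]
19. n15.off = true  [terminal]
20. n16.off = true  [terminal]
21. n13.lim = 0  [len(A.tag) - 2]
22. n10.cnt = true  [A.lim > -1]
23. n10.val = 1  [1]
24. n10.lim = true  [A.lim > -1]
25. n4.off = 3  [(if B.lim then D.lim else C.val) - 15]
26. n1.cnt = false  [B.off == D.lim]
27. n1.val = 24  [B.off * 3 + 15]
28. n1.lim = true  [D.lim > 11]
29. n17.idx = true  [terminal]
30. n18.depth = 24  [terminal]
31. n0.ok = "nk"  ["nk"]
32. n0.env = true  [C.cnt or a.idx]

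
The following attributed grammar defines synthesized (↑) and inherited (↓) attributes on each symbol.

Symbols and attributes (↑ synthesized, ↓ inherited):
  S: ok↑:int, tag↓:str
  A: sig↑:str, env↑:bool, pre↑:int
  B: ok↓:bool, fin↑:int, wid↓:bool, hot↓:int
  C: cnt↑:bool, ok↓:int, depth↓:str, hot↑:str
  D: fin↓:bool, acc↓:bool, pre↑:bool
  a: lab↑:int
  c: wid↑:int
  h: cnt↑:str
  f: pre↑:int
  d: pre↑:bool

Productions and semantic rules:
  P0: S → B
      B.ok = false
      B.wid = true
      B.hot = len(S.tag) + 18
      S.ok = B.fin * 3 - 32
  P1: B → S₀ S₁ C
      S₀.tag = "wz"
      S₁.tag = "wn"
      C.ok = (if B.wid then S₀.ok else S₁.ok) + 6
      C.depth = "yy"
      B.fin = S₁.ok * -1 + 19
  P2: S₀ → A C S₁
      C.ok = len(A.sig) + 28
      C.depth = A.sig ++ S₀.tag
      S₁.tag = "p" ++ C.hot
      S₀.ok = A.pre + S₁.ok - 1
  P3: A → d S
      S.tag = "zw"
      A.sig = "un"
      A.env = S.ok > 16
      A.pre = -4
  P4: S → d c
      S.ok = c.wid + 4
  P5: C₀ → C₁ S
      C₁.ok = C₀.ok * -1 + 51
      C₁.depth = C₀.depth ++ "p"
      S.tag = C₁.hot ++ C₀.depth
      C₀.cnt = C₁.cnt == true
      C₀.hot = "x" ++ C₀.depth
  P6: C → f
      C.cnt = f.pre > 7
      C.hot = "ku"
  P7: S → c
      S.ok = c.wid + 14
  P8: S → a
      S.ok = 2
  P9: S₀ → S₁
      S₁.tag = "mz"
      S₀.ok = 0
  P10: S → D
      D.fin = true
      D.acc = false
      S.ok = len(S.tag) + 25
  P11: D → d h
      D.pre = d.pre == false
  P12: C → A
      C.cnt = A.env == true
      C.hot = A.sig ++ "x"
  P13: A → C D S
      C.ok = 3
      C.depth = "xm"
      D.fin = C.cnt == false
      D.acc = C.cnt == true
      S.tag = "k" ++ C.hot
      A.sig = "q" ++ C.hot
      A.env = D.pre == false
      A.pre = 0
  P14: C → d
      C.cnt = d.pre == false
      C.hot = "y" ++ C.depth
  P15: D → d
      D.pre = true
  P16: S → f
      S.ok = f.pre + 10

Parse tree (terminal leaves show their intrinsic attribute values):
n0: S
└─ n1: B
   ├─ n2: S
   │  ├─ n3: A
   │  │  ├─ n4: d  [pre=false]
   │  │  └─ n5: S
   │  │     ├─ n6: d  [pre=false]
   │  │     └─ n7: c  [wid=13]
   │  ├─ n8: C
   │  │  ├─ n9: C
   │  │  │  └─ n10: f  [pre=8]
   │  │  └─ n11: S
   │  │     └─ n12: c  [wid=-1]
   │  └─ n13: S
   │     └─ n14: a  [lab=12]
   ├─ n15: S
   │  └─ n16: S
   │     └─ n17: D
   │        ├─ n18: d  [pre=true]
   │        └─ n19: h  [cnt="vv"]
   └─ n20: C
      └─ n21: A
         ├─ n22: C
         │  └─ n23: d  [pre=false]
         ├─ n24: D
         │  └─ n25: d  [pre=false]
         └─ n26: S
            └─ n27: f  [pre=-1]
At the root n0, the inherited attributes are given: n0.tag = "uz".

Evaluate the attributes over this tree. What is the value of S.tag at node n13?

"pxunwz"

1. n0.tag = "uz"  [given at root]
2. n1.ok = false  [false]
3. n1.wid = true  [true]
4. n1.hot = 20  [len(S.tag) + 18]
5. n2.tag = "wz"  ["wz"]
6. n4.pre = false  [terminal]
7. n5.tag = "zw"  ["zw"]
8. n6.pre = false  [terminal]
9. n7.wid = 13  [terminal]
10. n5.ok = 17  [c.wid + 4]
11. n3.sig = "un"  ["un"]
12. n3.env = true  [S.ok > 16]
13. n3.pre = -4  [-4]
14. n8.ok = 30  [len(A.sig) + 28]
15. n8.depth = "unwz"  [A.sig ++ S₀.tag]
16. n9.ok = 21  [C₀.ok * -1 + 51]
17. n9.depth = "unwzp"  [C₀.depth ++ "p"]
18. n10.pre = 8  [terminal]
19. n9.cnt = true  [f.pre > 7]
20. n9.hot = "ku"  ["ku"]
21. n11.tag = "kuunwz"  [C₁.hot ++ C₀.depth]
22. n12.wid = -1  [terminal]
23. n11.ok = 13  [c.wid + 14]
24. n8.cnt = true  [C₁.cnt == true]
25. n8.hot = "xunwz"  ["x" ++ C₀.depth]
26. n13.tag = "pxunwz"  ["p" ++ C.hot]
27. n14.lab = 12  [terminal]
28. n13.ok = 2  [2]
29. n2.ok = -3  [A.pre + S₁.ok - 1]
30. n15.tag = "wn"  ["wn"]
31. n16.tag = "mz"  ["mz"]
32. n17.fin = true  [true]
33. n17.acc = false  [false]
34. n18.pre = true  [terminal]
35. n19.cnt = "vv"  [terminal]
36. n17.pre = false  [d.pre == false]
37. n16.ok = 27  [len(S.tag) + 25]
38. n15.ok = 0  [0]
39. n20.ok = 3  [(if B.wid then S₀.ok else S₁.ok) + 6]
40. n20.depth = "yy"  ["yy"]
41. n22.ok = 3  [3]
42. n22.depth = "xm"  ["xm"]
43. n23.pre = false  [terminal]
44. n22.cnt = true  [d.pre == false]
45. n22.hot = "yxm"  ["y" ++ C.depth]
46. n24.fin = false  [C.cnt == false]
47. n24.acc = true  [C.cnt == true]
48. n25.pre = false  [terminal]
49. n24.pre = true  [true]
50. n26.tag = "kyxm"  ["k" ++ C.hot]
51. n27.pre = -1  [terminal]
52. n26.ok = 9  [f.pre + 10]
53. n21.sig = "qyxm"  ["q" ++ C.hot]
54. n21.env = false  [D.pre == false]
55. n21.pre = 0  [0]
56. n20.cnt = false  [A.env == true]
57. n20.hot = "qyxmx"  [A.sig ++ "x"]
58. n1.fin = 19  [S₁.ok * -1 + 19]
59. n0.ok = 25  [B.fin * 3 - 32]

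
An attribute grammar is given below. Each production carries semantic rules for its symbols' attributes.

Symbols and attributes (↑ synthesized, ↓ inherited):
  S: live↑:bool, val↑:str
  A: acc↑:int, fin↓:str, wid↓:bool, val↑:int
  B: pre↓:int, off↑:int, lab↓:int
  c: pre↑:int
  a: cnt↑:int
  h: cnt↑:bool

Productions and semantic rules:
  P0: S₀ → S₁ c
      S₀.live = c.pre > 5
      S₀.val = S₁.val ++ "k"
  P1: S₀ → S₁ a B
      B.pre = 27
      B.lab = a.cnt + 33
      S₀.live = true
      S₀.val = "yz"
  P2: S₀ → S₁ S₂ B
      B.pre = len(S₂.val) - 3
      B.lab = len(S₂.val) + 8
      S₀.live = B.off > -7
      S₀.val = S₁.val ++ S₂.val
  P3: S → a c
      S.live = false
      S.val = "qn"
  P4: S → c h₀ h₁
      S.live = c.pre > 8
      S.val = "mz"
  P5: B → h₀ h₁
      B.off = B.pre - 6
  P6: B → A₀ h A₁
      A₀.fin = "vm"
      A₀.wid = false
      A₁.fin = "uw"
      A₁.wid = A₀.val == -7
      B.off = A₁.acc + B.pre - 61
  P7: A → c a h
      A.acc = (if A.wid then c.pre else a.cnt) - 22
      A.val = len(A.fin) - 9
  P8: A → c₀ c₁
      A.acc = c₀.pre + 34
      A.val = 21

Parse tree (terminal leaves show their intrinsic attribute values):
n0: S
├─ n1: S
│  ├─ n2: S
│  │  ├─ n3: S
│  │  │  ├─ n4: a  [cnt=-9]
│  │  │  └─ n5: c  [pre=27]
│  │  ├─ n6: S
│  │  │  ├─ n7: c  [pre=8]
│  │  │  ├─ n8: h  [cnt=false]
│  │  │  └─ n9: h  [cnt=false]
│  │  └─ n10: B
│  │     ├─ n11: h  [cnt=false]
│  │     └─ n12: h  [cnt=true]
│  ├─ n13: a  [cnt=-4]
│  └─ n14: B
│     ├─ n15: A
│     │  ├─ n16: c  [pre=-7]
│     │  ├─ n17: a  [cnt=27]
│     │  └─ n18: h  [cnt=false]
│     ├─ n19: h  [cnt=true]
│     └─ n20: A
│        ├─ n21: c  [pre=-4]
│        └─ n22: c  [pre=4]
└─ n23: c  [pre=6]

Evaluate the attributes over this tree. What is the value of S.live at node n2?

1. n4.cnt = -9  [terminal]
2. n5.pre = 27  [terminal]
3. n3.live = false  [false]
4. n3.val = "qn"  ["qn"]
5. n7.pre = 8  [terminal]
6. n8.cnt = false  [terminal]
7. n9.cnt = false  [terminal]
8. n6.live = false  [c.pre > 8]
9. n6.val = "mz"  ["mz"]
10. n10.pre = -1  [len(S₂.val) - 3]
11. n10.lab = 10  [len(S₂.val) + 8]
12. n11.cnt = false  [terminal]
13. n12.cnt = true  [terminal]
14. n10.off = -7  [B.pre - 6]
15. n2.live = false  [B.off > -7]
16. n2.val = "qnmz"  [S₁.val ++ S₂.val]
17. n13.cnt = -4  [terminal]
18. n14.pre = 27  [27]
19. n14.lab = 29  [a.cnt + 33]
20. n15.fin = "vm"  ["vm"]
21. n15.wid = false  [false]
22. n16.pre = -7  [terminal]
23. n17.cnt = 27  [terminal]
24. n18.cnt = false  [terminal]
25. n15.acc = 5  [(if A.wid then c.pre else a.cnt) - 22]
26. n15.val = -7  [len(A.fin) - 9]
27. n19.cnt = true  [terminal]
28. n20.fin = "uw"  ["uw"]
29. n20.wid = true  [A₀.val == -7]
30. n21.pre = -4  [terminal]
31. n22.pre = 4  [terminal]
32. n20.acc = 30  [c₀.pre + 34]
33. n20.val = 21  [21]
34. n14.off = -4  [A₁.acc + B.pre - 61]
35. n1.live = true  [true]
36. n1.val = "yz"  ["yz"]
37. n23.pre = 6  [terminal]
38. n0.live = true  [c.pre > 5]
39. n0.val = "yzk"  [S₁.val ++ "k"]

false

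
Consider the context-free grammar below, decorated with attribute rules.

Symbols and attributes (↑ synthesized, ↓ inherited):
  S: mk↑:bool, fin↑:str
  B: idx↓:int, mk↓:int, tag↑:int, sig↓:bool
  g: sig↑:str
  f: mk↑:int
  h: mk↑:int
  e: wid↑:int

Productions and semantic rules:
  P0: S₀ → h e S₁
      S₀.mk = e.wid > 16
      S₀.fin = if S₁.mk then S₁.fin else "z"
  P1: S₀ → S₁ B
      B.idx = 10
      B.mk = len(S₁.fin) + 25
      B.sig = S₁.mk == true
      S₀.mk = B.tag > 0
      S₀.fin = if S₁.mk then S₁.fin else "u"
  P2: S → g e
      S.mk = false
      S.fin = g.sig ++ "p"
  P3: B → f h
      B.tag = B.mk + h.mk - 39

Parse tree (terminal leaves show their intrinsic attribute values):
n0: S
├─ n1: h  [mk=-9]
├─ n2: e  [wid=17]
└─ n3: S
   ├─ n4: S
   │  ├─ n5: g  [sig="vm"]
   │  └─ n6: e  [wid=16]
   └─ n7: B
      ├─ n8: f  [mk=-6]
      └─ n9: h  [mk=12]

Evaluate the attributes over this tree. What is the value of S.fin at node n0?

"u"

1. n1.mk = -9  [terminal]
2. n2.wid = 17  [terminal]
3. n5.sig = "vm"  [terminal]
4. n6.wid = 16  [terminal]
5. n4.mk = false  [false]
6. n4.fin = "vmp"  [g.sig ++ "p"]
7. n7.idx = 10  [10]
8. n7.mk = 28  [len(S₁.fin) + 25]
9. n7.sig = false  [S₁.mk == true]
10. n8.mk = -6  [terminal]
11. n9.mk = 12  [terminal]
12. n7.tag = 1  [B.mk + h.mk - 39]
13. n3.mk = true  [B.tag > 0]
14. n3.fin = "u"  [if S₁.mk then S₁.fin else "u"]
15. n0.mk = true  [e.wid > 16]
16. n0.fin = "u"  [if S₁.mk then S₁.fin else "z"]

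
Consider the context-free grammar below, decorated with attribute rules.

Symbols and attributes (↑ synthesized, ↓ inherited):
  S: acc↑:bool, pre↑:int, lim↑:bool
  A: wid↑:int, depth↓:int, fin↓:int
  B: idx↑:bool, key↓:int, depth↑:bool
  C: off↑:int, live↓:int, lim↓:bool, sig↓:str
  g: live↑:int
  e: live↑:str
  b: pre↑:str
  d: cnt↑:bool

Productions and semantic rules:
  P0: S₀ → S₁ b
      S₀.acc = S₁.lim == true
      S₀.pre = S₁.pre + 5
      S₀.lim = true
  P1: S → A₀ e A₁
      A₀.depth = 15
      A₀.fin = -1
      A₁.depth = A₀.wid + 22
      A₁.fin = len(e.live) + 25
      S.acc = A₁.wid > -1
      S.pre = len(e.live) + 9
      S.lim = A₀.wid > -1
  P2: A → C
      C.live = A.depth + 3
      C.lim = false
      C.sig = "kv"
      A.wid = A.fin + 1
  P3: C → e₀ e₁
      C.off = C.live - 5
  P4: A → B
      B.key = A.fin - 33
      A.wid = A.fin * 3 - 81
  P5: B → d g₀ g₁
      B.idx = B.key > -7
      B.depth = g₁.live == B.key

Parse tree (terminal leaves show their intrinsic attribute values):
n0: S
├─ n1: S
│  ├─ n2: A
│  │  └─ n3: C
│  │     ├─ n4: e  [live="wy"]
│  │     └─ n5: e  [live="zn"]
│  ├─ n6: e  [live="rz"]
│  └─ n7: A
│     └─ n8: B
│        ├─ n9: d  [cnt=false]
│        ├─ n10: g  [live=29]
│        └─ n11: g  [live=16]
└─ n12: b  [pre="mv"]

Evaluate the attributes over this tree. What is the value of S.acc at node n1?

true

1. n2.depth = 15  [15]
2. n2.fin = -1  [-1]
3. n3.live = 18  [A.depth + 3]
4. n3.lim = false  [false]
5. n3.sig = "kv"  ["kv"]
6. n4.live = "wy"  [terminal]
7. n5.live = "zn"  [terminal]
8. n3.off = 13  [C.live - 5]
9. n2.wid = 0  [A.fin + 1]
10. n6.live = "rz"  [terminal]
11. n7.depth = 22  [A₀.wid + 22]
12. n7.fin = 27  [len(e.live) + 25]
13. n8.key = -6  [A.fin - 33]
14. n9.cnt = false  [terminal]
15. n10.live = 29  [terminal]
16. n11.live = 16  [terminal]
17. n8.idx = true  [B.key > -7]
18. n8.depth = false  [g₁.live == B.key]
19. n7.wid = 0  [A.fin * 3 - 81]
20. n1.acc = true  [A₁.wid > -1]
21. n1.pre = 11  [len(e.live) + 9]
22. n1.lim = true  [A₀.wid > -1]
23. n12.pre = "mv"  [terminal]
24. n0.acc = true  [S₁.lim == true]
25. n0.pre = 16  [S₁.pre + 5]
26. n0.lim = true  [true]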